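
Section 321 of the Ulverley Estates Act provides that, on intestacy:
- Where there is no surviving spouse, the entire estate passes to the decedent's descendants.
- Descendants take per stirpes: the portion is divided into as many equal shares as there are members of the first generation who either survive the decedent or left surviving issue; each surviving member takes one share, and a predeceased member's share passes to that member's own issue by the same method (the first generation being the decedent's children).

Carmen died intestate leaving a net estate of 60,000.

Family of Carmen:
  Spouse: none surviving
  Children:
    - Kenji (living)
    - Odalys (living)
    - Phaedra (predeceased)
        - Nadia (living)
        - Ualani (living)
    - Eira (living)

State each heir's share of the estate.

Kenji: 15,000; Odalys: 15,000; Nadia: 7,500; Ualani: 7,500; Eira: 15,000

The entire 60,000 passes to the descendants.
That amount (60,000) is divided into 4 shares of 15,000: Kenji, Odalys, and Eira each take 15,000; Phaedra's 15,000 share passes to Phaedra's issue.
Phaedra's share (15,000) is divided into 2 shares of 7,500: Nadia and Ualani each take 7,500.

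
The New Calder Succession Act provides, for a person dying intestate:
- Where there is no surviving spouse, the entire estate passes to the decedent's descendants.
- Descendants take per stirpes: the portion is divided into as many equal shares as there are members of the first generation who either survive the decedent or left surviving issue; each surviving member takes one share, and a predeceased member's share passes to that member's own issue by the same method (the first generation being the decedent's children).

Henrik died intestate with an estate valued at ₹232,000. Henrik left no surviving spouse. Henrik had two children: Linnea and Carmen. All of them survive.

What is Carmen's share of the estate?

The entire ₹232,000 passes to the descendants.
That amount (₹232,000) is divided into 2 shares of ₹116,000: Linnea and Carmen each take ₹116,000.

Carmen receives ₹116,000.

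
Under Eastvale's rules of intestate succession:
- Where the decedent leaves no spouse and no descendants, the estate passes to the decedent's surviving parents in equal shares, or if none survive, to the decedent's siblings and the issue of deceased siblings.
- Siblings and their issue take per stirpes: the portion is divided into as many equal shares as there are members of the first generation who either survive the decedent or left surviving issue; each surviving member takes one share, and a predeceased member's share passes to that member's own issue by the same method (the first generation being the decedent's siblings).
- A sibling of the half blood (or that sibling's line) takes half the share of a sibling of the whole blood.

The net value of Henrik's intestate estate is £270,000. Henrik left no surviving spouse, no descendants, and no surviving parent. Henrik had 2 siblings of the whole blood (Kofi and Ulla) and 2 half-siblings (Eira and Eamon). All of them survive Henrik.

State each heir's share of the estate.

Eira: £45,000; Kofi: £90,000; Eamon: £45,000; Ulla: £90,000

The entire £270,000 passes to the siblings and their issue.
Counting each half-blood sibling's line as half a unit, there are 3 units in £270,000, so one unit is £90,000. Whole-blood lines (Kofi and Ulla) take £90,000 each; half-blood lines (Eira and Eamon) take £45,000 each.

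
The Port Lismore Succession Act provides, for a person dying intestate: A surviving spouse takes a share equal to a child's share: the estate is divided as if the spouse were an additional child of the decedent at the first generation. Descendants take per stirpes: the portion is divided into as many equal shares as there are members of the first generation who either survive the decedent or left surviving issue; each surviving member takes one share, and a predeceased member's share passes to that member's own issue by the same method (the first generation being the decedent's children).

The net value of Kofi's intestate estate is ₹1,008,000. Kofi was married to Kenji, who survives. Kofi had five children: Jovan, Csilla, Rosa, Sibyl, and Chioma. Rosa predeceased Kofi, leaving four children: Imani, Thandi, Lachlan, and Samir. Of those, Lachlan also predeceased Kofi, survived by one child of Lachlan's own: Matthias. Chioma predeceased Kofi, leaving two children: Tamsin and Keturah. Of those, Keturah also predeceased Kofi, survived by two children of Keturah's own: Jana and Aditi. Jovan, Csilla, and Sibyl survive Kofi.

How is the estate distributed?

Kenji: ₹168,000; Jovan: ₹168,000; Csilla: ₹168,000; Imani: ₹42,000; Thandi: ₹42,000; Matthias: ₹42,000; Samir: ₹42,000; Sibyl: ₹168,000; Tamsin: ₹84,000; Jana: ₹42,000; Aditi: ₹42,000

The spouse counts as an additional share at the children's level, so there are 6 primary shares of ₹168,000. Kenji takes one such share (₹168,000).
The children's combined portion (₹840,000) is divided into 5 shares of ₹168,000: Jovan, Csilla, and Sibyl each take ₹168,000; Rosa's ₹168,000 share passes to Rosa's issue; Chioma's ₹168,000 share passes to Chioma's issue.
Rosa's share (₹168,000) is divided into 4 shares of ₹42,000: Imani, Thandi, and Samir each take ₹42,000; Lachlan's ₹42,000 share passes to Lachlan's issue.
Lachlan's share (₹42,000) passes entirely to Matthias.
Chioma's share (₹168,000) is divided into 2 shares of ₹84,000: Tamsin takes ₹84,000; Keturah's ₹84,000 share passes to Keturah's issue.
Keturah's share (₹84,000) is divided into 2 shares of ₹42,000: Jana and Aditi each take ₹42,000.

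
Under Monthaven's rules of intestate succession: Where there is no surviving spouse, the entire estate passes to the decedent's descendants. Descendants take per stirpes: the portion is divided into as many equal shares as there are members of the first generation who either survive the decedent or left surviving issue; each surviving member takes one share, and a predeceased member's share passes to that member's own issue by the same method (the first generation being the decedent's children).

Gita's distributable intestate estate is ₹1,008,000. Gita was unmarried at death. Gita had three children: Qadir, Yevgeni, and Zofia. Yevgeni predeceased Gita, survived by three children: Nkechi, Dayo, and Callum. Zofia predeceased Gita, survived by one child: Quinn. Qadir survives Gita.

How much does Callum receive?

The entire ₹1,008,000 passes to the descendants.
That amount (₹1,008,000) is divided into 3 shares of ₹336,000: Qadir takes ₹336,000; Yevgeni's ₹336,000 share passes to Yevgeni's issue; Zofia's ₹336,000 share passes to Zofia's issue.
Yevgeni's share (₹336,000) is divided into 3 shares of ₹112,000: Nkechi, Dayo, and Callum each take ₹112,000.
Zofia's share (₹336,000) passes entirely to Quinn.

Callum receives ₹112,000.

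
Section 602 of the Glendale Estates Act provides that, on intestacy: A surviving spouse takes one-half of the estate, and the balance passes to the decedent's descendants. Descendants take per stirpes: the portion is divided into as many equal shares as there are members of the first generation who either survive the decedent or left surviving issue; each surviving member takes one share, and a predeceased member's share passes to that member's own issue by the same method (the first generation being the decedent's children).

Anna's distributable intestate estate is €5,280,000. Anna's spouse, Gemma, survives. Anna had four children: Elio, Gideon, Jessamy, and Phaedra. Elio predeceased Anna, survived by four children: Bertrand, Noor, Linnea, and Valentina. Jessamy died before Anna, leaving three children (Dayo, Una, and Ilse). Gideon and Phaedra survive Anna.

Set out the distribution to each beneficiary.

Gemma takes one-half of €5,280,000 = €2,640,000. The remaining €2,640,000 passes to the descendants.
The descendants' portion (€2,640,000) is divided into 4 shares of €660,000: Gideon and Phaedra each take €660,000; Elio's €660,000 share passes to Elio's issue; Jessamy's €660,000 share passes to Jessamy's issue.
Elio's share (€660,000) is divided into 4 shares of €165,000: Bertrand, Noor, Linnea, and Valentina each take €165,000.
Jessamy's share (€660,000) is divided into 3 shares of €220,000: Dayo, Una, and Ilse each take €220,000.

Gemma: €2,640,000; Bertrand: €165,000; Noor: €165,000; Linnea: €165,000; Valentina: €165,000; Gideon: €660,000; Dayo: €220,000; Una: €220,000; Ilse: €220,000; Phaedra: €660,000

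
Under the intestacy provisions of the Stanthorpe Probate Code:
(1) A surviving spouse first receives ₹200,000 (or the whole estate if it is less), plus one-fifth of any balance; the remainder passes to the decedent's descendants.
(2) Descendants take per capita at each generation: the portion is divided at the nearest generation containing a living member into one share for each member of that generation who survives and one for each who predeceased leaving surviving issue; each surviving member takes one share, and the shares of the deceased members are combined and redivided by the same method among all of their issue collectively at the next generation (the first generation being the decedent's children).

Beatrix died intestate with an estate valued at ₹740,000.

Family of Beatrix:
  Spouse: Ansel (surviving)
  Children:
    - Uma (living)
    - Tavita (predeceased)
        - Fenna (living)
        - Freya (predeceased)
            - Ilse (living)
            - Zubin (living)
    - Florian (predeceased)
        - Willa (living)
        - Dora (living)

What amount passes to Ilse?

Ilse receives ₹36,000.

Ansel first takes ₹200,000, leaving a balance of ₹540,000. Ansel then takes one-fifth of the balance (₹108,000), for a total of ₹308,000. The remaining ₹432,000 passes to the descendants.
The descendants' portion (₹432,000) is divided at the children's generation into 3 shares of ₹144,000. Uma takes ₹144,000. The 2 shares of the deceased (Tavita and Florian) are combined into a pool of ₹288,000.
That pool (₹288,000) is divided at the grandchildren's generation into 4 shares of ₹72,000. Fenna, Willa, and Dora each take ₹72,000. The remaining share for the deceased Freya (₹72,000) is carried to the next generation.
That pool (₹72,000) is divided at the great-grandchildren's generation equally among Ilse and Zubin: ₹36,000 each.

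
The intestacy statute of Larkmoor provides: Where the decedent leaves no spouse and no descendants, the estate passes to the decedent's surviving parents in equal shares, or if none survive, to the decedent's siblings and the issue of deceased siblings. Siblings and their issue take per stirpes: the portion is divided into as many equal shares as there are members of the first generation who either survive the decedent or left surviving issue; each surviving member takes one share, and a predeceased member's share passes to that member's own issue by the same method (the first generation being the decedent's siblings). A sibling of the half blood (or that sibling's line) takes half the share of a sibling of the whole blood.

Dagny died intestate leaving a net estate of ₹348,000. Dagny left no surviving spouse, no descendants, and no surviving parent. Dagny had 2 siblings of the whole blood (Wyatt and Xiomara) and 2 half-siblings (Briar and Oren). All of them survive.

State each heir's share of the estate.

Briar: ₹58,000; Wyatt: ₹116,000; Oren: ₹58,000; Xiomara: ₹116,000

The entire ₹348,000 passes to the siblings and their issue.
Counting each half-blood sibling's line as half a unit, there are 3 units in ₹348,000, so one unit is ₹116,000. Whole-blood lines (Wyatt and Xiomara) take ₹116,000 each; half-blood lines (Briar and Oren) take ₹58,000 each.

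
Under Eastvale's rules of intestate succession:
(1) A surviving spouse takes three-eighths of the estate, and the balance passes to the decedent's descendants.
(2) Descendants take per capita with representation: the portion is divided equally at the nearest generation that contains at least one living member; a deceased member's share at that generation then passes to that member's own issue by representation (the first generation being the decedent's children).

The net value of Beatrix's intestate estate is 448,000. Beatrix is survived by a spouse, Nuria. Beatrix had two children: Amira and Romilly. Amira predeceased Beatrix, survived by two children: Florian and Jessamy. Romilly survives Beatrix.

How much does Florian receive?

Florian receives 70,000.

Nuria takes three-eighths of 448,000 = 168,000. The remaining 280,000 passes to the descendants.
The descendants' portion (280,000) is divided into 2 shares of 140,000: Romilly takes 140,000; Amira's 140,000 share passes to Amira's issue.
Amira's share (140,000) is divided into 2 shares of 70,000: Florian and Jessamy each take 70,000.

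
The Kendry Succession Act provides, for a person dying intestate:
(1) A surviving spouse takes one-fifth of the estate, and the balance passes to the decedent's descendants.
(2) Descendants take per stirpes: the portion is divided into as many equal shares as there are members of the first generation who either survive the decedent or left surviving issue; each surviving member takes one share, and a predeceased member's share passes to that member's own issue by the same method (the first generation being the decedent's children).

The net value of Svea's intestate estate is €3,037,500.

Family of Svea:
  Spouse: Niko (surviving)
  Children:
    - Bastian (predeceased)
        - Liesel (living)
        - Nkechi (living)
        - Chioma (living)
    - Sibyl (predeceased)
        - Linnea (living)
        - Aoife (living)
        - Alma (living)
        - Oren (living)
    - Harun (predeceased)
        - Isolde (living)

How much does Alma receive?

Niko takes one-fifth of €3,037,500 = €607,500. The remaining €2,430,000 passes to the descendants.
The descendants' portion (€2,430,000) is divided into 3 shares of €810,000: Bastian's €810,000 share passes to Bastian's issue; Sibyl's €810,000 share passes to Sibyl's issue; Harun's €810,000 share passes to Harun's issue.
Bastian's share (€810,000) is divided into 3 shares of €270,000: Liesel, Nkechi, and Chioma each take €270,000.
Sibyl's share (€810,000) is divided into 4 shares of €202,500: Linnea, Aoife, Alma, and Oren each take €202,500.
Harun's share (€810,000) passes entirely to Isolde.

Alma receives €202,500.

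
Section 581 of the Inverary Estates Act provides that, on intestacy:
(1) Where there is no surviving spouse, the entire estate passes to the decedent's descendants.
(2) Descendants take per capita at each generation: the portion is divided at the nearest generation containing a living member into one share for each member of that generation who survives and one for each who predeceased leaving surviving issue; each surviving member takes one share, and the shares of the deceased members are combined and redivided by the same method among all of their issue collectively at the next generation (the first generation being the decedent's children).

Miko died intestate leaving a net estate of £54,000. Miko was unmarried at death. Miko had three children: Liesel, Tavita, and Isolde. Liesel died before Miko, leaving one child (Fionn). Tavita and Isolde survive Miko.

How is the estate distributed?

Fionn: £18,000; Tavita: £18,000; Isolde: £18,000

The entire £54,000 passes to the descendants.
That amount (£54,000) is divided at the children's generation into 3 shares of £18,000. Tavita and Isolde each take £18,000. The remaining share for the deceased Liesel (£18,000) is carried to the next generation.
That pool (£18,000) passes entirely to Fionn, the sole taker at the grandchildren's generation.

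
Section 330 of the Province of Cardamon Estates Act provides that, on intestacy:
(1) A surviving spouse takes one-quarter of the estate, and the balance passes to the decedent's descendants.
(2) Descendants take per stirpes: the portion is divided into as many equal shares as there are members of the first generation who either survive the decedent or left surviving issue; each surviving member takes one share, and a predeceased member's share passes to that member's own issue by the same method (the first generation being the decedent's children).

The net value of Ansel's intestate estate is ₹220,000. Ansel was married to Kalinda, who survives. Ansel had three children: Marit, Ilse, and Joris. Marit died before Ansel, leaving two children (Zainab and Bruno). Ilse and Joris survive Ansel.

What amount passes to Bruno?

Bruno receives ₹27,500.

Kalinda takes one-quarter of ₹220,000 = ₹55,000. The remaining ₹165,000 passes to the descendants.
The descendants' portion (₹165,000) is divided into 3 shares of ₹55,000: Ilse and Joris each take ₹55,000; Marit's ₹55,000 share passes to Marit's issue.
Marit's share (₹55,000) is divided into 2 shares of ₹27,500: Zainab and Bruno each take ₹27,500.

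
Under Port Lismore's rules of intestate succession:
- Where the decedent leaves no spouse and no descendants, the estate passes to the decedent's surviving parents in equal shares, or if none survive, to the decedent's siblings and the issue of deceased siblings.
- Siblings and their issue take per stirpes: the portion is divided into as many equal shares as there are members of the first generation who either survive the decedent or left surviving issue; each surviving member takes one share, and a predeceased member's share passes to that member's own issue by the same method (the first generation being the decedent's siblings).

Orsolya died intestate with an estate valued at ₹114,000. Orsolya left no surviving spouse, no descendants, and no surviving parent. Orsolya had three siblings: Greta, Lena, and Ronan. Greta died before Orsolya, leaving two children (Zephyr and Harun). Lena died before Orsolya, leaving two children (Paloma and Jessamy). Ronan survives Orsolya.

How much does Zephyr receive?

The entire ₹114,000 passes to the siblings and their issue.
That amount (₹114,000) is divided into 3 shares of ₹38,000: Ronan takes ₹38,000; Greta's ₹38,000 share passes to Greta's issue; Lena's ₹38,000 share passes to Lena's issue.
Greta's share (₹38,000) is divided into 2 shares of ₹19,000: Zephyr and Harun each take ₹19,000.
Lena's share (₹38,000) is divided into 2 shares of ₹19,000: Paloma and Jessamy each take ₹19,000.

Zephyr receives ₹19,000.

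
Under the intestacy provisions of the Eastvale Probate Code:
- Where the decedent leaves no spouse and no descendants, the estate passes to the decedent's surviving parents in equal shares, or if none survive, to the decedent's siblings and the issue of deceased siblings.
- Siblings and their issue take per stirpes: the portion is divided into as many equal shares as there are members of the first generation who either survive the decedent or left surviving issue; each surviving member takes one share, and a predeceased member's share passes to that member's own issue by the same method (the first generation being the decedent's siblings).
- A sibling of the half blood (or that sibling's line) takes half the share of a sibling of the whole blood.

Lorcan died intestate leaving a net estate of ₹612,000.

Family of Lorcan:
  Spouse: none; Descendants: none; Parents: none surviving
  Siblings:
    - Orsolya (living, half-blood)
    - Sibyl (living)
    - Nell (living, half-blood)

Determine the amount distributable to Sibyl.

Sibyl receives ₹306,000.

The entire ₹612,000 passes to the siblings and their issue.
Counting each half-blood sibling's line as half a unit, there are 2 units in ₹612,000, so one unit is ₹306,000. Whole-blood lines (Sibyl) take ₹306,000 each; half-blood lines (Orsolya and Nell) take ₹153,000 each.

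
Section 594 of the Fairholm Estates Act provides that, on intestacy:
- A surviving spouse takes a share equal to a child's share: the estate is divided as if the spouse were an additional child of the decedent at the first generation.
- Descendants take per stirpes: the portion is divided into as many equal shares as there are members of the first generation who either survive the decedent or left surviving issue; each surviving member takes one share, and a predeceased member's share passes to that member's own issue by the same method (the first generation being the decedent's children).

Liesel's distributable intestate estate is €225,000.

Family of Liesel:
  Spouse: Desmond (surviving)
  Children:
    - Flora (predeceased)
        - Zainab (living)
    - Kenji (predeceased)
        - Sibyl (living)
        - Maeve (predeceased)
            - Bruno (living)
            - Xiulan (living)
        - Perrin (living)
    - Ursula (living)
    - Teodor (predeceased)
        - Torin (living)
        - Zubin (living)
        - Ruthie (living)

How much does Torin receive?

The spouse counts as an additional share at the children's level, so there are 5 primary shares of €45,000. Desmond takes one such share (€45,000).
The children's combined portion (€180,000) is divided into 4 shares of €45,000: Ursula takes €45,000; Flora's €45,000 share passes to Flora's issue; Kenji's €45,000 share passes to Kenji's issue; Teodor's €45,000 share passes to Teodor's issue.
Flora's share (€45,000) passes entirely to Zainab.
Kenji's share (€45,000) is divided into 3 shares of €15,000: Sibyl and Perrin each take €15,000; Maeve's €15,000 share passes to Maeve's issue.
Maeve's share (€15,000) is divided into 2 shares of €7,500: Bruno and Xiulan each take €7,500.
Teodor's share (€45,000) is divided into 3 shares of €15,000: Torin, Zubin, and Ruthie each take €15,000.

Torin receives €15,000.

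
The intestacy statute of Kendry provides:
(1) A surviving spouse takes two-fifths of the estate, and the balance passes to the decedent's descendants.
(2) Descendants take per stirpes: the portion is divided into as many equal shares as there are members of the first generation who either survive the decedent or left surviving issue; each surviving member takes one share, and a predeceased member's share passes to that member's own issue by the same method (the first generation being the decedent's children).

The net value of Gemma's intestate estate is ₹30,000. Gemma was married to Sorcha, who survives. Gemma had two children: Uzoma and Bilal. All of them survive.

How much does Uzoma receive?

Uzoma receives ₹9,000.

Sorcha takes two-fifths of ₹30,000 = ₹12,000. The remaining ₹18,000 passes to the descendants.
The descendants' portion (₹18,000) is divided into 2 shares of ₹9,000: Uzoma and Bilal each take ₹9,000.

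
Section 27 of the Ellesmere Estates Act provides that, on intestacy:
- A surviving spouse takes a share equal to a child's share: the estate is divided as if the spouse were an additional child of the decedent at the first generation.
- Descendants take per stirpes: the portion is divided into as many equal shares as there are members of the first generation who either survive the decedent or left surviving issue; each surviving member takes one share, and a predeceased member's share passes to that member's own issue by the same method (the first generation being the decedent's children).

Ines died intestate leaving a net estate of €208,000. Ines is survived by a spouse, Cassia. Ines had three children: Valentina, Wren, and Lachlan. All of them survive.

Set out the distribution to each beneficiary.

Cassia: €52,000; Valentina: €52,000; Wren: €52,000; Lachlan: €52,000

The spouse counts as an additional share at the children's level, so there are 4 primary shares of €52,000. Cassia takes one such share (€52,000).
The children's combined portion (€156,000) is divided into 3 shares of €52,000: Valentina, Wren, and Lachlan each take €52,000.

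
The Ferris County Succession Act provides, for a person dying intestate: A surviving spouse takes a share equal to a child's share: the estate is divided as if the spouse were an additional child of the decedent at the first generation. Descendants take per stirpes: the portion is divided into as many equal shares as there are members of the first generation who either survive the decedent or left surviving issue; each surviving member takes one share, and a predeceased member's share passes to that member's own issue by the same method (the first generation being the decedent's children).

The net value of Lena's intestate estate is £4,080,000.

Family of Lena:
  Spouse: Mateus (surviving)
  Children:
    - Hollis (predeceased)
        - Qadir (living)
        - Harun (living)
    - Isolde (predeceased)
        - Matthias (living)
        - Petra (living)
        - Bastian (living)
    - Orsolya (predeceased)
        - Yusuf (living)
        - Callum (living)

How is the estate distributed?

Mateus: £1,020,000; Qadir: £510,000; Harun: £510,000; Matthias: £340,000; Petra: £340,000; Bastian: £340,000; Yusuf: £510,000; Callum: £510,000

The spouse counts as an additional share at the children's level, so there are 4 primary shares of £1,020,000. Mateus takes one such share (£1,020,000).
The children's combined portion (£3,060,000) is divided into 3 shares of £1,020,000: Hollis's £1,020,000 share passes to Hollis's issue; Isolde's £1,020,000 share passes to Isolde's issue; Orsolya's £1,020,000 share passes to Orsolya's issue.
Hollis's share (£1,020,000) is divided into 2 shares of £510,000: Qadir and Harun each take £510,000.
Isolde's share (£1,020,000) is divided into 3 shares of £340,000: Matthias, Petra, and Bastian each take £340,000.
Orsolya's share (£1,020,000) is divided into 2 shares of £510,000: Yusuf and Callum each take £510,000.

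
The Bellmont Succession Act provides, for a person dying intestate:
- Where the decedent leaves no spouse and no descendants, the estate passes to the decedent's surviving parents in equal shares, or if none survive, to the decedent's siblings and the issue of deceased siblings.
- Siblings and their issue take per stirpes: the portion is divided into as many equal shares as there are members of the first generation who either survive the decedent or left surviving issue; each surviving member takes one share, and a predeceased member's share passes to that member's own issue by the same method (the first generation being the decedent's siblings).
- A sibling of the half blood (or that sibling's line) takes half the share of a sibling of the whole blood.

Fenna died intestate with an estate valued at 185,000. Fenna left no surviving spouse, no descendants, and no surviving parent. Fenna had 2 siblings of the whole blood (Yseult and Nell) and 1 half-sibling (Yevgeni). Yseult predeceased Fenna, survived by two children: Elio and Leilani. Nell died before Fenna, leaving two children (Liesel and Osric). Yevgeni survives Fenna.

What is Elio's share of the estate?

Elio receives 37,000.

The entire 185,000 passes to the siblings and their issue.
Counting each half-blood sibling's line as half a unit, there are 5/2 units in 185,000, so one unit is 74,000. Whole-blood lines (Yseult and Nell) take 74,000 each; half-blood lines (Yevgeni) take 37,000 each.
Yseult's share (74,000) is divided into 2 shares of 37,000: Elio and Leilani each take 37,000.
Nell's share (74,000) is divided into 2 shares of 37,000: Liesel and Osric each take 37,000.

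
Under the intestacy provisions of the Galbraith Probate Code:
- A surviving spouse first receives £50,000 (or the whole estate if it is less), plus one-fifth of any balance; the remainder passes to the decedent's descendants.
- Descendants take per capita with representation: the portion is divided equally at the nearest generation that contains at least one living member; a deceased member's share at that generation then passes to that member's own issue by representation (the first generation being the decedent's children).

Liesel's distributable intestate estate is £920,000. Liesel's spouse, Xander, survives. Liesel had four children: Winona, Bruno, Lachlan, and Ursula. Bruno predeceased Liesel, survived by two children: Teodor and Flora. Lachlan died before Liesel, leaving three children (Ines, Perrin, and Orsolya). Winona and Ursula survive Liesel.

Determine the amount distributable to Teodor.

Xander first takes £50,000, leaving a balance of £870,000. Xander then takes one-fifth of the balance (£174,000), for a total of £224,000. The remaining £696,000 passes to the descendants.
The descendants' portion (£696,000) is divided into 4 shares of £174,000: Winona and Ursula each take £174,000; Bruno's £174,000 share passes to Bruno's issue; Lachlan's £174,000 share passes to Lachlan's issue.
Bruno's share (£174,000) is divided into 2 shares of £87,000: Teodor and Flora each take £87,000.
Lachlan's share (£174,000) is divided into 3 shares of £58,000: Ines, Perrin, and Orsolya each take £58,000.

Teodor receives £87,000.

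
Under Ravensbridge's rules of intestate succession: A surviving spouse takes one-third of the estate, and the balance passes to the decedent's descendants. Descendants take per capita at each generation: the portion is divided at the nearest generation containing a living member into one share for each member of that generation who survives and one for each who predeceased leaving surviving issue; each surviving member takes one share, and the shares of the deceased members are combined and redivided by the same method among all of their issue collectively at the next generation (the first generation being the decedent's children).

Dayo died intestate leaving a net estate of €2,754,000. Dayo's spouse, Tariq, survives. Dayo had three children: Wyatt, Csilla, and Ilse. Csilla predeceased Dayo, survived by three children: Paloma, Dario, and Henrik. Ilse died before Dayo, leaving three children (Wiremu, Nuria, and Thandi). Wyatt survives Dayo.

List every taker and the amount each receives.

Tariq: €918,000; Wyatt: €612,000; Paloma: €204,000; Dario: €204,000; Henrik: €204,000; Wiremu: €204,000; Nuria: €204,000; Thandi: €204,000

Tariq takes one-third of €2,754,000 = €918,000. The remaining €1,836,000 passes to the descendants.
The descendants' portion (€1,836,000) is divided at the children's generation into 3 shares of €612,000. Wyatt takes €612,000. The 2 shares of the deceased (Csilla and Ilse) are combined into a pool of €1,224,000.
That pool (€1,224,000) is divided at the grandchildren's generation equally among Paloma, Dario, Henrik, Wiremu, Nuria, and Thandi: €204,000 each.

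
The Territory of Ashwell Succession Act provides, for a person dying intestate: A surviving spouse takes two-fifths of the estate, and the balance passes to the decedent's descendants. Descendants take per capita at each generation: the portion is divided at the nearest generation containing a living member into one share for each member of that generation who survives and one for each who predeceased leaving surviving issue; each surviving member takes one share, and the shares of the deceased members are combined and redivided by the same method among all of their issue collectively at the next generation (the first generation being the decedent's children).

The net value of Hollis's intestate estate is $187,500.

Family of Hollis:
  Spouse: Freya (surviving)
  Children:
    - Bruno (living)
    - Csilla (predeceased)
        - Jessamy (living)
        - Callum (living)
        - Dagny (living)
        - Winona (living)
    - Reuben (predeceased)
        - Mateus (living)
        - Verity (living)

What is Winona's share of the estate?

Freya takes two-fifths of $187,500 = $75,000. The remaining $112,500 passes to the descendants.
The descendants' portion ($112,500) is divided at the children's generation into 3 shares of $37,500. Bruno takes $37,500. The 2 shares of the deceased (Csilla and Reuben) are combined into a pool of $75,000.
That pool ($75,000) is divided at the grandchildren's generation equally among Jessamy, Callum, Dagny, Winona, Mateus, and Verity: $12,500 each.

Winona receives $12,500.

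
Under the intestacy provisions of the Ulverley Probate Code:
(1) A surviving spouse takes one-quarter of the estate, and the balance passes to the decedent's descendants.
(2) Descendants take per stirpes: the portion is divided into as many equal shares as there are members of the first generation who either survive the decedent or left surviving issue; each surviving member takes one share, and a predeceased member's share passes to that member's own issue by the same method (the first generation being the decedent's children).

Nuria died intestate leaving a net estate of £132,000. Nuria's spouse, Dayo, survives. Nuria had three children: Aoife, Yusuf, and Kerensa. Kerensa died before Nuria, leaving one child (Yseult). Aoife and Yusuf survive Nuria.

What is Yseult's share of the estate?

Yseult receives £33,000.

Dayo takes one-quarter of £132,000 = £33,000. The remaining £99,000 passes to the descendants.
The descendants' portion (£99,000) is divided into 3 shares of £33,000: Aoife and Yusuf each take £33,000; Kerensa's £33,000 share passes to Kerensa's issue.
Kerensa's share (£33,000) passes entirely to Yseult.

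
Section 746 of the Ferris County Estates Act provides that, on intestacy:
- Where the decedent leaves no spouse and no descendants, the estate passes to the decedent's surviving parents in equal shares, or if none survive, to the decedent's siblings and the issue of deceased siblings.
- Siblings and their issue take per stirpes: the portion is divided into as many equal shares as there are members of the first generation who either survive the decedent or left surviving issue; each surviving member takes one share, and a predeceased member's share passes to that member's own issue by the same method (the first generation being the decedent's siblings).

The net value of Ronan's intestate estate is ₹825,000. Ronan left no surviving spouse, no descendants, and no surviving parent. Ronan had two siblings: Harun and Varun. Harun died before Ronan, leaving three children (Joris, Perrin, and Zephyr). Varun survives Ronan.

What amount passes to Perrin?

The entire ₹825,000 passes to the siblings and their issue.
That amount (₹825,000) is divided into 2 shares of ₹412,500: Varun takes ₹412,500; Harun's ₹412,500 share passes to Harun's issue.
Harun's share (₹412,500) is divided into 3 shares of ₹137,500: Joris, Perrin, and Zephyr each take ₹137,500.

Perrin receives ₹137,500.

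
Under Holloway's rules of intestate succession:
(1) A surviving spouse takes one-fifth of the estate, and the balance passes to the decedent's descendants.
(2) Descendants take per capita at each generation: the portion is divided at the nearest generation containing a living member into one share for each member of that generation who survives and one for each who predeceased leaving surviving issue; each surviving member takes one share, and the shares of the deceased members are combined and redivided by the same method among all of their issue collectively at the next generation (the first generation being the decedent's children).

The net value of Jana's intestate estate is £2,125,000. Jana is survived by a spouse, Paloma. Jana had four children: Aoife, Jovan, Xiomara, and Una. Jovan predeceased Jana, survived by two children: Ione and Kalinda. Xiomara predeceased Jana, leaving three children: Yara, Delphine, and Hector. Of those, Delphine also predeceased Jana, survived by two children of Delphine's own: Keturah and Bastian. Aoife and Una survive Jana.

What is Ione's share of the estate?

Paloma takes one-fifth of £2,125,000 = £425,000. The remaining £1,700,000 passes to the descendants.
The descendants' portion (£1,700,000) is divided at the children's generation into 4 shares of £425,000. Aoife and Una each take £425,000. The 2 shares of the deceased (Jovan and Xiomara) are combined into a pool of £850,000.
That pool (£850,000) is divided at the grandchildren's generation into 5 shares of £170,000. Ione, Kalinda, Yara, and Hector each take £170,000. The remaining share for the deceased Delphine (£170,000) is carried to the next generation.
That pool (£170,000) is divided at the great-grandchildren's generation equally among Keturah and Bastian: £85,000 each.

Ione receives £170,000.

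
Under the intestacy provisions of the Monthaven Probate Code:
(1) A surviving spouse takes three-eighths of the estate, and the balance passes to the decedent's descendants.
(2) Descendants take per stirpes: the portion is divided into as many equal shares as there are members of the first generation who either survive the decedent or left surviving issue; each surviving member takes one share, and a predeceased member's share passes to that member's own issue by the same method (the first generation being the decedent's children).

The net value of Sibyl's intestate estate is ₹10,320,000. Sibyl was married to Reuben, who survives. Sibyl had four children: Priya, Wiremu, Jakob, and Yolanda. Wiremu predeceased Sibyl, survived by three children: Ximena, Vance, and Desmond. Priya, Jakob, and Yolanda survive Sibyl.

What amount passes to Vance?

Vance receives ₹537,500.

Reuben takes three-eighths of ₹10,320,000 = ₹3,870,000. The remaining ₹6,450,000 passes to the descendants.
The descendants' portion (₹6,450,000) is divided into 4 shares of ₹1,612,500: Priya, Jakob, and Yolanda each take ₹1,612,500; Wiremu's ₹1,612,500 share passes to Wiremu's issue.
Wiremu's share (₹1,612,500) is divided into 3 shares of ₹537,500: Ximena, Vance, and Desmond each take ₹537,500.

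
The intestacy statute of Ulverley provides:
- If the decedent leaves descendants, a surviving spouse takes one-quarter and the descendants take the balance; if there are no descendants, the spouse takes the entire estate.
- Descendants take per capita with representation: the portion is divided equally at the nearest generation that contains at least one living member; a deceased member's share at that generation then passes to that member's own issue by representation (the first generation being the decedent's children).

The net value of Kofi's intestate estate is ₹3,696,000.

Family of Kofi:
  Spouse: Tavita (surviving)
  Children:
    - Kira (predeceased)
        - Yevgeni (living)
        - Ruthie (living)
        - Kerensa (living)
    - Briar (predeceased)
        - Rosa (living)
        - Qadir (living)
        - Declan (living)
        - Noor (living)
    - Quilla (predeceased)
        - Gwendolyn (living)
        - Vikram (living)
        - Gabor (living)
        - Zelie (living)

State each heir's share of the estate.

Tavita: ₹924,000; Yevgeni: ₹252,000; Ruthie: ₹252,000; Kerensa: ₹252,000; Rosa: ₹252,000; Qadir: ₹252,000; Declan: ₹252,000; Noor: ₹252,000; Gwendolyn: ₹252,000; Vikram: ₹252,000; Gabor: ₹252,000; Zelie: ₹252,000

Tavita takes one-quarter of ₹3,696,000 = ₹924,000. The remaining ₹2,772,000 passes to the descendants.
No child survives, so the initial division is made at the grandchildren's generation.
The descendants' portion (₹2,772,000) is divided into 11 shares of ₹252,000: Yevgeni, Ruthie, Kerensa, Rosa, Qadir, Declan, Noor, Gwendolyn, Vikram, Gabor, and Zelie each take ₹252,000.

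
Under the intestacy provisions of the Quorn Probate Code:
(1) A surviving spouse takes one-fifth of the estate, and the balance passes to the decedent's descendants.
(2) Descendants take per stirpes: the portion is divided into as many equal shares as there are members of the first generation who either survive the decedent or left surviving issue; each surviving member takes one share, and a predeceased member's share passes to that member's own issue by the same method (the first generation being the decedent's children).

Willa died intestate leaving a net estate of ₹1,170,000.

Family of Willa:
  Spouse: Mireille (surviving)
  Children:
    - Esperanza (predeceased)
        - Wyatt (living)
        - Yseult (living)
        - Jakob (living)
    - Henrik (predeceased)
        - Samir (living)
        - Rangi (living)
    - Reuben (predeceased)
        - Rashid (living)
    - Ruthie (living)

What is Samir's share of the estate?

Mireille takes one-fifth of ₹1,170,000 = ₹234,000. The remaining ₹936,000 passes to the descendants.
The descendants' portion (₹936,000) is divided into 4 shares of ₹234,000: Ruthie takes ₹234,000; Esperanza's ₹234,000 share passes to Esperanza's issue; Henrik's ₹234,000 share passes to Henrik's issue; Reuben's ₹234,000 share passes to Reuben's issue.
Esperanza's share (₹234,000) is divided into 3 shares of ₹78,000: Wyatt, Yseult, and Jakob each take ₹78,000.
Henrik's share (₹234,000) is divided into 2 shares of ₹117,000: Samir and Rangi each take ₹117,000.
Reuben's share (₹234,000) passes entirely to Rashid.

Samir receives ₹117,000.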